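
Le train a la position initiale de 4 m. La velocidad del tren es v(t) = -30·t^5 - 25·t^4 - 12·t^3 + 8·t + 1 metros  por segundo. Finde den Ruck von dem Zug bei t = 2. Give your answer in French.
Nous devons dériver notre équation de la vitesse v(t) = -30·t^5 - 25·t^4 - 12·t^3 + 8·t + 1 2 fois. En prenant d/dt de v(t), nous trouvons a(t) = -150·t^4 - 100·t^3 - 36·t^2 + 8. En dérivant l'accélération, nous obtenons le jerk: j(t) = -600·t^3 - 300·t^2 - 72·t. En utilisant j(t) = -600·t^3 - 300·t^2 - 72·t et en substituant t = 2, nous trouvons j = -6144.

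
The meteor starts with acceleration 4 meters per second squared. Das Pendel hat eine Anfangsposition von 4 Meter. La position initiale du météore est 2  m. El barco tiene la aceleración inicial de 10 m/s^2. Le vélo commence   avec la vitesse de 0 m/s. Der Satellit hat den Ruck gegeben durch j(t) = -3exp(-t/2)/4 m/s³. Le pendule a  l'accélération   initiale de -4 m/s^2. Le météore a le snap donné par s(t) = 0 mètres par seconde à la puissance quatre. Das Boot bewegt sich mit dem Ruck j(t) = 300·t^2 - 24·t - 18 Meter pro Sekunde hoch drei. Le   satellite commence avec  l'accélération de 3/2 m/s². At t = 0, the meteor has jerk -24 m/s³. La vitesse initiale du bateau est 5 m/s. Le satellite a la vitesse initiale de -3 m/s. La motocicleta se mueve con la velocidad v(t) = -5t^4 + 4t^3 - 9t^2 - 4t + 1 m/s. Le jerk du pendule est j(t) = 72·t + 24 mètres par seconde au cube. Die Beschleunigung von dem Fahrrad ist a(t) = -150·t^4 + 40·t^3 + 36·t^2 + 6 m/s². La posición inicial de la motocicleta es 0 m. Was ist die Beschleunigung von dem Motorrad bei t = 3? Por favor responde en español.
Para resolver esto, necesitamos tomar 1 derivada de nuestra ecuación de la velocidad v(t) = -5·t^4 + 4·t^3 - 9·t^2 - 4·t + 1. Derivando la velocidad, obtenemos la aceleración: a(t) = -20·t^3 + 12·t^2 - 18·t - 4. De la ecuación de la aceleración a(t) = -20·t^3 + 12·t^2 - 18·t - 4, sustituimos t = 3 para obtener a = -490.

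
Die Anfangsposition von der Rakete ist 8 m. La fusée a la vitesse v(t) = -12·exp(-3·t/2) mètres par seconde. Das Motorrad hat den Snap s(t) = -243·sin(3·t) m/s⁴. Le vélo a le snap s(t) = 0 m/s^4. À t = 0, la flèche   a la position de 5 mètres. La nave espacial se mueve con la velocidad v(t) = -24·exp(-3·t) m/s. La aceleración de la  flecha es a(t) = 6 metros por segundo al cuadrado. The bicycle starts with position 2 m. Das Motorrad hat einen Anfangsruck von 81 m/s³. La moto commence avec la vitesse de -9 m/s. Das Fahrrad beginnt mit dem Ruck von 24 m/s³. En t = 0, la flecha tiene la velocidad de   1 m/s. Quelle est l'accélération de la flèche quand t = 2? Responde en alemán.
Wir haben die Beschleunigung a(t) = 6. Durch Einsetzen von t = 2: a(2) = 6.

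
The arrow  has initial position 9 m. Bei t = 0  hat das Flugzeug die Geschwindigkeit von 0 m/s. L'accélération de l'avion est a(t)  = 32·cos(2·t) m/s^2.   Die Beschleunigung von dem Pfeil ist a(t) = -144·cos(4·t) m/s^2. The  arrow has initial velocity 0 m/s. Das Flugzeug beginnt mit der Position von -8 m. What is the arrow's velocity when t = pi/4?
To solve this, we need to take 1 integral of our acceleration equation a(t) = -144·cos(4·t). The integral of acceleration, with v(0) = 0, gives velocity: v(t) = -36·sin(4·t). From the given velocity equation v(t) = -36·sin(4·t), we substitute t = pi/4 to get v = 0.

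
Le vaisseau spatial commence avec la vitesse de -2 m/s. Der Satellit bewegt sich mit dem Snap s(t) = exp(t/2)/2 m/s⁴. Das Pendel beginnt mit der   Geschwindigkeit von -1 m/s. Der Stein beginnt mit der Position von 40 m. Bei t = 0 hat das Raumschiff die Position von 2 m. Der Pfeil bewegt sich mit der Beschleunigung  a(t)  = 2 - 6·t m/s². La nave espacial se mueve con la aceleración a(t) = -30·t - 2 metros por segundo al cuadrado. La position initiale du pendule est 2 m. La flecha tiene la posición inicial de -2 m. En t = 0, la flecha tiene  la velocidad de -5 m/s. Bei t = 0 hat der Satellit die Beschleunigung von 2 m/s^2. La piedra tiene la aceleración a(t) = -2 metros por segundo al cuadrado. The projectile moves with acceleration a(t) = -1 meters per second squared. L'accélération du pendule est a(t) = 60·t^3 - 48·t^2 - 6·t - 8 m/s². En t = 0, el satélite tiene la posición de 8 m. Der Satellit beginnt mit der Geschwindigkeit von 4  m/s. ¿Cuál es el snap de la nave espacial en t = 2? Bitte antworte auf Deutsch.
Wir müssen unsere Gleichung für die Beschleunigung a(t) = -30·t - 2 2-mal ableiten. Durch Ableiten von der Beschleunigung erhalten wir den Ruck: j(t) = -30. Die Ableitung von dem Ruck ergibt den Snap: s(t) = 0. Wir haben den Snap s(t) = 0. Durch Einsetzen von t = 2: s(2) = 0.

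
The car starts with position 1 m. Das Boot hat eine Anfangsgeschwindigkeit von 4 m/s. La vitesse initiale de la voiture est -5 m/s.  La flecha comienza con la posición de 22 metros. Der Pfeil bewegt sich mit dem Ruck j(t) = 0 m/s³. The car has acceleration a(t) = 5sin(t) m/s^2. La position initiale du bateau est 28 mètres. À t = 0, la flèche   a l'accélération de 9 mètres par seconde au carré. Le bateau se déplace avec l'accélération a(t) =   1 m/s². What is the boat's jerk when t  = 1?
We must differentiate our acceleration equation a(t) = 1 1 time. The derivative of acceleration gives jerk: j(t) = 0. We have jerk j(t) = 0. Substituting t = 1: j(1) = 0.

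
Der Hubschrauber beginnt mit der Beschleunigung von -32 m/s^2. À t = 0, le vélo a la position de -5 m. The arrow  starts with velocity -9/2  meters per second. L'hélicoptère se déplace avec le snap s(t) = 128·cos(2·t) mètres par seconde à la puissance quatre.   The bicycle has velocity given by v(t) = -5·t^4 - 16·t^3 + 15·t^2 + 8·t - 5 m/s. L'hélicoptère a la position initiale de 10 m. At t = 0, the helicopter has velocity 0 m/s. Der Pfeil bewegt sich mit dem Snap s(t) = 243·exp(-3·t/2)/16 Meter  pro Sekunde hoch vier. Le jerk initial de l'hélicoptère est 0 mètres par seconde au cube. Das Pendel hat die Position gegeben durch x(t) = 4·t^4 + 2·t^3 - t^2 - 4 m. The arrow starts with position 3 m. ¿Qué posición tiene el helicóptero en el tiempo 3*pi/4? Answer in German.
Wir müssen unsere Gleichung für den Snap s(t) = 128·cos(2·t) 4-mal integrieren. Mit ∫s(t)dt und Anwendung von j(0) = 0, finden wir j(t) = 64·sin(2·t). Durch Integration von dem Ruck und Verwendung der Anfangsbedingung a(0) = -32, erhalten wir a(t) = -32·cos(2·t). Das Integral von der Beschleunigung ist die Geschwindigkeit. Mit v(0) = 0 erhalten wir v(t) = -16·sin(2·t). Die Stammfunktion von der Geschwindigkeit ist die Position. Mit x(0) = 10 erhalten wir x(t) = 8·cos(2·t) + 2. Mit x(t) = 8·cos(2·t) + 2 und Einsetzen von t = 3*pi/4, finden wir x = 2.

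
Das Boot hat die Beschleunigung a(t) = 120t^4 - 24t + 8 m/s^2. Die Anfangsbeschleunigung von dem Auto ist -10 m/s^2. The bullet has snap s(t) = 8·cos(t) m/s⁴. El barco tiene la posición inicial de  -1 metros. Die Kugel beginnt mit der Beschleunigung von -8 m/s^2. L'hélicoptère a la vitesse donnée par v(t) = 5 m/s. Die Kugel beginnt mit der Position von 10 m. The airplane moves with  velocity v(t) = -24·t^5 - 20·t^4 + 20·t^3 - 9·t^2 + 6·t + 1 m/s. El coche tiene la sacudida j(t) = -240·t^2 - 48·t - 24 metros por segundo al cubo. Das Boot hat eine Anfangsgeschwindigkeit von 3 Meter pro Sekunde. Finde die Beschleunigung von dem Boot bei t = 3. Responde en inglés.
Using a(t) = 120·t^4 - 24·t + 8 and substituting t = 3, we find a = 9656.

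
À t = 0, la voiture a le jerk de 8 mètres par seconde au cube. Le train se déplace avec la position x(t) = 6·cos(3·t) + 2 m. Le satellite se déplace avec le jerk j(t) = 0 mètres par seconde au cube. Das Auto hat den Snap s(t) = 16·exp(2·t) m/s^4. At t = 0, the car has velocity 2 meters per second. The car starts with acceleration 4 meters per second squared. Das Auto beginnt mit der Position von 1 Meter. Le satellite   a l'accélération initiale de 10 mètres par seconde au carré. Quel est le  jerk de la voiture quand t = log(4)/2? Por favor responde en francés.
Nous devons trouver l'intégrale de notre équation du snap s(t) = 16·exp(2·t) 1 fois. En prenant ∫s(t)dt et en appliquant j(0) = 8, nous trouvons j(t) = 8·exp(2·t). De l'équation du jerk j(t) = 8·exp(2·t), nous substituons t = log(4)/2 pour obtenir j = 32.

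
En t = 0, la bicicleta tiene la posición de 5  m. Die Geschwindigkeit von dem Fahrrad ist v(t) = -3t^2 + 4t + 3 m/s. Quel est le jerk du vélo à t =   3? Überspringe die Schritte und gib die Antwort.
La réponse est -6.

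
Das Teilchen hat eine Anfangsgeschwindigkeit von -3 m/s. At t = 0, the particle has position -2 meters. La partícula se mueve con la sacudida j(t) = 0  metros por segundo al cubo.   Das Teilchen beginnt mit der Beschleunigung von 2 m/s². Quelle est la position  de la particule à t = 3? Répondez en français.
Pour résoudre ceci, nous devons prendre 3 intégrales de notre équation du jerk j(t) = 0. La primitive du jerk est l'accélération. En utilisant a(0) = 2, nous obtenons a(t) = 2. En prenant ∫a(t)dt et en appliquant v(0) = -3, nous trouvons v(t) = 2·t - 3. La primitive de la vitesse est la position. En utilisant x(0) = -2, nous obtenons x(t) = t^2 - 3·t - 2. En utilisant x(t) = t^2 - 3·t - 2 et en substituant t = 3, nous trouvons x = -2.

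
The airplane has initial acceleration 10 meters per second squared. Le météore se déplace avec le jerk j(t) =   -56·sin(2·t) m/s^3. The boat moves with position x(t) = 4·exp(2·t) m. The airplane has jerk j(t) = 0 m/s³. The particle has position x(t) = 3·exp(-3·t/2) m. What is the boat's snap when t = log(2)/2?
To solve this, we need to take 4 derivatives of our position equation x(t) = 4·exp(2·t). Differentiating position, we get velocity: v(t) = 8·exp(2·t). The derivative of velocity gives acceleration: a(t) = 16·exp(2·t). Differentiating acceleration, we get jerk: j(t) = 32·exp(2·t). Taking d/dt of j(t), we find s(t) = 64·exp(2·t). From the given snap equation s(t) = 64·exp(2·t), we substitute t = log(2)/2 to get s = 128.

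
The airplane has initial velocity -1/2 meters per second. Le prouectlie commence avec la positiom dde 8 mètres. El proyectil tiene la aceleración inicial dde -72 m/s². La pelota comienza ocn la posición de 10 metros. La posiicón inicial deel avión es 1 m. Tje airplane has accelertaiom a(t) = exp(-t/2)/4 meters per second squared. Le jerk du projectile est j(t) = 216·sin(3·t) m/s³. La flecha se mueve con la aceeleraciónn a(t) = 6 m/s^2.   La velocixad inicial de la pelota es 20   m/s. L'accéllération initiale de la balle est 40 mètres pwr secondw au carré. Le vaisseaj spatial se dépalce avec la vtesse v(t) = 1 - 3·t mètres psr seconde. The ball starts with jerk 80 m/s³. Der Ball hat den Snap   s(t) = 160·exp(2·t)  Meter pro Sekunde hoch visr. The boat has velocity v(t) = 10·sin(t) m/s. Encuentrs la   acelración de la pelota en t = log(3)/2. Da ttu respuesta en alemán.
Ausgehend von dem Snap s(t) = 160·exp(2·t), nehmen wir 2 Integrale. Mit ∫s(t)dt und Anwendung von j(0) = 80, finden wir j(t) = 80·exp(2·t). Durch Integration von dem Ruck und Verwendung der Anfangsbedingung a(0) = 40, erhalten wir a(t) = 40·exp(2·t). Mit a(t) = 40·exp(2·t) und Einsetzen von t = log(3)/2, finden wir a = 120.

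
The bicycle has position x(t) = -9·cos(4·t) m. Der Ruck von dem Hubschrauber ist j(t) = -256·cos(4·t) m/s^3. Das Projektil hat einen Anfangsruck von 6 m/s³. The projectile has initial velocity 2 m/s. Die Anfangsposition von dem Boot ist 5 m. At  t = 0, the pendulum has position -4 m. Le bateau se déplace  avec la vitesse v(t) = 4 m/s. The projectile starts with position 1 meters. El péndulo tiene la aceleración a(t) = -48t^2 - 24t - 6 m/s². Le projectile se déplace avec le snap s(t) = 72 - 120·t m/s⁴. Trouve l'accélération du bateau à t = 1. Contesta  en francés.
En partant de la vitesse v(t) = 4, nous prenons 1 dérivée. En dérivant la vitesse, nous obtenons l'accélération: a(t) = 0. De l'équation de l'accélération a(t) = 0, nous substituons t = 1 pour obtenir a = 0.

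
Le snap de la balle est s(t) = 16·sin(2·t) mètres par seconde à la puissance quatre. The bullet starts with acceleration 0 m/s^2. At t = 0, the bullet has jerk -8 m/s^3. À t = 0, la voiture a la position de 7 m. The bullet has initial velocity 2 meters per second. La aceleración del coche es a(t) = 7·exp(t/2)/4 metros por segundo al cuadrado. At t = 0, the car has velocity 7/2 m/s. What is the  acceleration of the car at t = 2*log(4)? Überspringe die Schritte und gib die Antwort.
The answer is 7.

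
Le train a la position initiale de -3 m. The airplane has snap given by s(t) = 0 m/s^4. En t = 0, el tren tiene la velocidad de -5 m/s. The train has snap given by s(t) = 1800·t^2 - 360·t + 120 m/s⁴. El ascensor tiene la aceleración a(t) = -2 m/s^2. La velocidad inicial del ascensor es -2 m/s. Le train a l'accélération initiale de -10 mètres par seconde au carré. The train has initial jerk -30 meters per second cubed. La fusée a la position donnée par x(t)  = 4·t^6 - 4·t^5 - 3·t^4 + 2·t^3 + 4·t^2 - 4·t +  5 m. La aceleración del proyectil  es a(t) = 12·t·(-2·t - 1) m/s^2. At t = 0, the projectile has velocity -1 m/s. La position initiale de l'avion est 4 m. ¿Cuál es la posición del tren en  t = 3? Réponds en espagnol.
Partiendo del snap s(t) = 1800·t^2 - 360·t + 120, tomamos 4 integrales. La integral del snap, con j(0) = -30, da la sacudida: j(t) = 600·t^3 - 180·t^2 + 120·t - 30. Tomando ∫j(t)dt y aplicando a(0) = -10, encontramos a(t) = 150·t^4 - 60·t^3 + 60·t^2 - 30·t - 10. Integrando la aceleración y usando la condición inicial v(0) = -5, obtenemos v(t) = 30·t^5 - 15·t^4 + 20·t^3 - 15·t^2 - 10·t - 5. La antiderivada de la velocidad, con x(0) = -3, da la posición: x(t) = 5·t^6 - 3·t^5 + 5·t^4 - 5·t^3 - 5·t^2 - 5·t - 3. De la ecuación de la posición x(t) = 5·t^6 - 3·t^5 + 5·t^4 - 5·t^3 - 5·t^2 - 5·t - 3, sustituimos t = 3 para obtener x = 3123.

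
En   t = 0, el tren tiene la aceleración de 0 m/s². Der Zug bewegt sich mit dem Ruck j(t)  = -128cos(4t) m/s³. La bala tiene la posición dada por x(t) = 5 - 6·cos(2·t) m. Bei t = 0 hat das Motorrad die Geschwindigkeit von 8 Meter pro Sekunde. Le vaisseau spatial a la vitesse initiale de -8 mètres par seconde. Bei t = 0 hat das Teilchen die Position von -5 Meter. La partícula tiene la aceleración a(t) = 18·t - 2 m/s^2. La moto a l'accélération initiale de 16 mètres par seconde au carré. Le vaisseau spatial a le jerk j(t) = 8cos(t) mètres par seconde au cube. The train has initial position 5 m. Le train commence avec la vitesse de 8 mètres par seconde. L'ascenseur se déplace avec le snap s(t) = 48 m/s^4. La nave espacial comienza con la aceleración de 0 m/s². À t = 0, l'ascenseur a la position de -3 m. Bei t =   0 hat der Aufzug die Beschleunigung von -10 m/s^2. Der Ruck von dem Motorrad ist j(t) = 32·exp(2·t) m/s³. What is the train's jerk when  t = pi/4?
Using j(t) = -128·cos(4·t) and substituting t = pi/4, we find j = 128.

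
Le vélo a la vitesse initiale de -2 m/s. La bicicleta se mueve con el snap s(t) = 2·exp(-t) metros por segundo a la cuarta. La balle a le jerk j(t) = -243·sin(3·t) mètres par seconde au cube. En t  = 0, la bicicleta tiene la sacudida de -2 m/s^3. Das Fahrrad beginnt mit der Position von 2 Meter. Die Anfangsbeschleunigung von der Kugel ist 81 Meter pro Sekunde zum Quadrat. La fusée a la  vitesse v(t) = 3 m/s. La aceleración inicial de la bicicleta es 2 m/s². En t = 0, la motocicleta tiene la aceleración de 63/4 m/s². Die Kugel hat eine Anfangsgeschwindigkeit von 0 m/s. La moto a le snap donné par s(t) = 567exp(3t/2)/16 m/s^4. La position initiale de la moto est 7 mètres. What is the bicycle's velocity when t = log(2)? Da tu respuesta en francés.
En partant du snap s(t) = 2·exp(-t), nous prenons 3 intégrales. En intégrant le snap et en utilisant la condition initiale j(0) = -2, nous obtenons j(t) = -2·exp(-t). La primitive du jerk, avec a(0) = 2, donne l'accélération: a(t) = 2·exp(-t). L'intégrale de l'accélération est la vitesse. En utilisant v(0) = -2, nous obtenons v(t) = -2·exp(-t). Nous avons la vitesse v(t) = -2·exp(-t). En substituant t = log(2): v(log(2)) = -1.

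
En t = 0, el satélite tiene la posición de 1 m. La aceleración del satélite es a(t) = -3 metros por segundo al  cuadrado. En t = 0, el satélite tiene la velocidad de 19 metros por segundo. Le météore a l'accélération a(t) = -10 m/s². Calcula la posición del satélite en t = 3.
Partiendo de la aceleración a(t) = -3, tomamos 2 integrales. La antiderivada de la aceleración es la velocidad. Usando v(0) = 19, obtenemos v(t) = 19 - 3·t. La integral de la velocidad es la posición. Usando x(0) = 1, obtenemos x(t) = -3·t^2/2 + 19·t + 1. Tenemos la posición x(t) = -3·t^2/2 + 19·t + 1. Sustituyendo t = 3: x(3) = 89/2.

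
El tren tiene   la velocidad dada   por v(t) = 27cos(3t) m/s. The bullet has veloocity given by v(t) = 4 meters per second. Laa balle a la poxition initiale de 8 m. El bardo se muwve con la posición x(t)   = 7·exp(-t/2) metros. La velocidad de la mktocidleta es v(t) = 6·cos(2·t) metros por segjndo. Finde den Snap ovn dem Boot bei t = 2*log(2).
Wir müssen unsere Gleichung für die Position x(t) = 7·exp(-t/2) 4-mal ableiten. Mit d/dt von x(t) finden wir v(t) = -7·exp(-t/2)/2. Durch Ableiten von der Geschwindigkeit erhalten wir die Beschleunigung: a(t) = 7·exp(-t/2)/4. Die Ableitung von der Beschleunigung ergibt den Ruck: j(t) = -7·exp(-t/2)/8. Die Ableitung von dem Ruck ergibt den Snap: s(t) = 7·exp(-t/2)/16. Mit s(t) = 7·exp(-t/2)/16 und Einsetzen von t = 2*log(2), finden wir s = 7/32.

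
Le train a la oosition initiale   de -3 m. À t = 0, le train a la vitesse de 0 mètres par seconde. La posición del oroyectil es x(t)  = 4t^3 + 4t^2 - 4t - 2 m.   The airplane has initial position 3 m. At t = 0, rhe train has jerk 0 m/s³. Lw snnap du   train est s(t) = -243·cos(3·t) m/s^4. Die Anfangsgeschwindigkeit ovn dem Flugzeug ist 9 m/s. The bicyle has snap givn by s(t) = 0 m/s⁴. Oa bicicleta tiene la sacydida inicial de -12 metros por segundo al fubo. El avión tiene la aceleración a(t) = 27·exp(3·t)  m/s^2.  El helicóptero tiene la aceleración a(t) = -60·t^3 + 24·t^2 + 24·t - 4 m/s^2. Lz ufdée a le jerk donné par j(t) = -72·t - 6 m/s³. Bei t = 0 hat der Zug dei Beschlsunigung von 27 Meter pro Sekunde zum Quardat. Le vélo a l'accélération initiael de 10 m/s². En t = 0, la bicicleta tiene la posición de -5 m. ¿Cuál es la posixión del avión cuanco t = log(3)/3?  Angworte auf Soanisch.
Partiendo de la aceleración a(t) = 27·exp(3·t), tomamos 2 antiderivadas. La antiderivada de la aceleración es la velocidad. Usando v(0) = 9, obtenemos v(t) = 9·exp(3·t). La antiderivada de la velocidad, con x(0) = 3, da la posición: x(t) = 3·exp(3·t). De la ecuación de la posición x(t) = 3·exp(3·t), sustituimos t = log(3)/3 para obtener x = 9.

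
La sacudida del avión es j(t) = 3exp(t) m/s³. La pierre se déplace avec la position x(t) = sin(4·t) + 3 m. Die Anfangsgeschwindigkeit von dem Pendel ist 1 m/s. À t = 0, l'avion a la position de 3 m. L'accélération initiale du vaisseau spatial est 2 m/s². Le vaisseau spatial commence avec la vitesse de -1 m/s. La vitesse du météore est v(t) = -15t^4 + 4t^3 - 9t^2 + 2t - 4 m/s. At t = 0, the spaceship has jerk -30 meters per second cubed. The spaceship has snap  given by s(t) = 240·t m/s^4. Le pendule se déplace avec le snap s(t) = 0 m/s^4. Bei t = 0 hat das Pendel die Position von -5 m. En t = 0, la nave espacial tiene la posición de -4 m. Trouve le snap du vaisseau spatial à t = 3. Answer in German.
Mit s(t) = 240·t und Einsetzen von t = 3, finden wir s = 720.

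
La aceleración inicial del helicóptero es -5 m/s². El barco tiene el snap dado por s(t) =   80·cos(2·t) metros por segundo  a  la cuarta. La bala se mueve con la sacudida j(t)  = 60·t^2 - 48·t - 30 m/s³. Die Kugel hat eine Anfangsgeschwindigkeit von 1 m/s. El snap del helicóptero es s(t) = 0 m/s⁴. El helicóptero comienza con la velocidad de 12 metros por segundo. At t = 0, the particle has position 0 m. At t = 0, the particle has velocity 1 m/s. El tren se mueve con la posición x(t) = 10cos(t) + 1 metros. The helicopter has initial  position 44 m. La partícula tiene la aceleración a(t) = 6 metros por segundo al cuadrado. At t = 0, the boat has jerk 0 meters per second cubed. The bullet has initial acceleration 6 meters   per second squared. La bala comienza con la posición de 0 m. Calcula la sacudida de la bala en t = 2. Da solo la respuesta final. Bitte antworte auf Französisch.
À t = 2, j = 114.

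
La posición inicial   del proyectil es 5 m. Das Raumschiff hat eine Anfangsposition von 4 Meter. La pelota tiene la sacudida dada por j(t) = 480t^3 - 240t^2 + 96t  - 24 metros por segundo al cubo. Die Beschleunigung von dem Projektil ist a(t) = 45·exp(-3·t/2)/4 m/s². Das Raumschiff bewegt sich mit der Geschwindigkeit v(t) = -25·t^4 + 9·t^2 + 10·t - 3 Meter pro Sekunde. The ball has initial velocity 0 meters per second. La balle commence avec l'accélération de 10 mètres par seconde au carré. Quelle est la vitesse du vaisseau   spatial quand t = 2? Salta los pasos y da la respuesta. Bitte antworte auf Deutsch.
Die Geschwindigkeit bei t = 2 ist v = -347.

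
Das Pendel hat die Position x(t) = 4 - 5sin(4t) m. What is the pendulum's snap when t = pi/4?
We must differentiate our position equation x(t) = 4 - 5·sin(4·t) 4 times. Differentiating position, we get velocity: v(t) = -20·cos(4·t). The derivative of velocity gives acceleration: a(t) = 80·sin(4·t). The derivative of acceleration gives jerk: j(t) = 320·cos(4·t). The derivative of jerk gives snap: s(t) = -1280·sin(4·t). From the given snap equation s(t) = -1280·sin(4·t), we substitute t = pi/4 to get s = 0.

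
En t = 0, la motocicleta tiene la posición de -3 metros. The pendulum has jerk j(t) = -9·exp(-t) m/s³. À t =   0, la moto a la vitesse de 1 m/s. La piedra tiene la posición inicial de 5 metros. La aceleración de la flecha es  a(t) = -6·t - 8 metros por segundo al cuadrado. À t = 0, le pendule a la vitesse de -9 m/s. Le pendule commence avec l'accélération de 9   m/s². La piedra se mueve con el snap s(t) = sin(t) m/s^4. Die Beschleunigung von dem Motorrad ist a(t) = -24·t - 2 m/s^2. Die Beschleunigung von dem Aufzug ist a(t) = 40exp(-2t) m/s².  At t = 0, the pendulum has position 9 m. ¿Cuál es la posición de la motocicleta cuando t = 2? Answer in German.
Um dies zu lösen, müssen wir 2 Stammfunktionen unserer Gleichung für die Beschleunigung a(t) = -24·t - 2 finden. Das Integral von der Beschleunigung ist die Geschwindigkeit. Mit v(0) = 1 erhalten wir v(t) = -12·t^2 - 2·t + 1. Durch Integration von der Geschwindigkeit und Verwendung der Anfangsbedingung x(0) = -3, erhalten wir x(t) = -4·t^3 - t^2 + t - 3. Wir haben die Position x(t) = -4·t^3 - t^2 + t - 3. Durch Einsetzen von t = 2: x(2) = -37.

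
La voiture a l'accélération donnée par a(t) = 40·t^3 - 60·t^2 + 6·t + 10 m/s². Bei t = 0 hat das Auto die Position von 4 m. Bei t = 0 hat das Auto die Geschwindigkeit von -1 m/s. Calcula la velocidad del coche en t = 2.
Necesitamos integrar nuestra ecuación de la aceleración a(t) = 40·t^3 - 60·t^2 + 6·t + 10 1 vez. Tomando ∫a(t)dt y aplicando v(0) = -1, encontramos v(t) = 10·t^4 - 20·t^3 + 3·t^2 + 10·t - 1. De la ecuación de la velocidad v(t) = 10·t^4 - 20·t^3 + 3·t^2 + 10·t - 1, sustituimos t = 2 para obtener v = 31.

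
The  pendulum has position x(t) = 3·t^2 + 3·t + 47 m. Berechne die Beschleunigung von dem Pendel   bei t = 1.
Ausgehend von der Position x(t) = 3·t^2 + 3·t + 47, nehmen wir 2 Ableitungen. Mit d/dt von x(t) finden wir v(t) = 6·t + 3. Durch Ableiten von der Geschwindigkeit erhalten wir die Beschleunigung: a(t) = 6. Wir haben die Beschleunigung a(t) = 6. Durch Einsetzen von t = 1: a(1) = 6.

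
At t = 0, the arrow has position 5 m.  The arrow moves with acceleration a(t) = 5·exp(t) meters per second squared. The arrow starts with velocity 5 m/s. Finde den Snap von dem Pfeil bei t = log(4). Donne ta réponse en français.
En partant de l'accélération a(t) = 5·exp(t), nous prenons 2 dérivées. La dérivée de l'accélération donne le jerk: j(t) = 5·exp(t). En dérivant le jerk, nous obtenons le snap: s(t) = 5·exp(t). Nous avons le snap s(t) = 5·exp(t). En substituant t = log(4): s(log(4)) = 20.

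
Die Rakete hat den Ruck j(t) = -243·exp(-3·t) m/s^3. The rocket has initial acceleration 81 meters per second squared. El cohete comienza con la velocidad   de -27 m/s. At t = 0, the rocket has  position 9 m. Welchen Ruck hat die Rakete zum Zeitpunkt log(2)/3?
Aus der Gleichung für den Ruck j(t) = -243·exp(-3·t), setzen wir t = log(2)/3 ein und erhalten j = -243/2.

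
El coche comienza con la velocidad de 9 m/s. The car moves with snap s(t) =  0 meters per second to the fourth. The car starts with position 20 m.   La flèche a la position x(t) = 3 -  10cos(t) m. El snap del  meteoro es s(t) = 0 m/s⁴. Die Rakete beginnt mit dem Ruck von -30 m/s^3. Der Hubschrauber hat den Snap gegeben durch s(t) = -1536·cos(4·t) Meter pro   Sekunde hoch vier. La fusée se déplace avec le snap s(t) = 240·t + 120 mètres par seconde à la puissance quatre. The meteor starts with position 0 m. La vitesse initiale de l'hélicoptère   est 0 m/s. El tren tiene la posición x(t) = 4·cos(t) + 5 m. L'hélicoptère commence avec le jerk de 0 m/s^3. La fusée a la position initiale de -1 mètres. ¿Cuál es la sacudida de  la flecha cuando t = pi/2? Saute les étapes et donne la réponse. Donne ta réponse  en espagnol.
j(pi/2) = -10.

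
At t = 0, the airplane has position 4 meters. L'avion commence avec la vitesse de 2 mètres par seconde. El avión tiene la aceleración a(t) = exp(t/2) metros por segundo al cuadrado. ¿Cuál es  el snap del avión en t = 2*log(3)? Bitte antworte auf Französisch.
Pour résoudre ceci, nous devons prendre 2 dérivées de notre équation de l'accélération a(t) = exp(t/2). En dérivant l'accélération, nous obtenons le jerk: j(t) = exp(t/2)/2. La dérivée du jerk donne le snap: s(t) = exp(t/2)/4. De l'équation du snap s(t) = exp(t/2)/4, nous substituons t = 2*log(3) pour obtenir s = 3/4.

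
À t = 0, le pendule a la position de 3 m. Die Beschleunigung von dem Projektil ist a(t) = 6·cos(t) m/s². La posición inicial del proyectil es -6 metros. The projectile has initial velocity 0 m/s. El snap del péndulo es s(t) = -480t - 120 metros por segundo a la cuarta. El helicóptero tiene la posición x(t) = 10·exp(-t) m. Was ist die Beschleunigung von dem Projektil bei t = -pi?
Wir haben die Beschleunigung a(t) = 6·cos(t). Durch Einsetzen von t = -pi: a(-pi) = -6.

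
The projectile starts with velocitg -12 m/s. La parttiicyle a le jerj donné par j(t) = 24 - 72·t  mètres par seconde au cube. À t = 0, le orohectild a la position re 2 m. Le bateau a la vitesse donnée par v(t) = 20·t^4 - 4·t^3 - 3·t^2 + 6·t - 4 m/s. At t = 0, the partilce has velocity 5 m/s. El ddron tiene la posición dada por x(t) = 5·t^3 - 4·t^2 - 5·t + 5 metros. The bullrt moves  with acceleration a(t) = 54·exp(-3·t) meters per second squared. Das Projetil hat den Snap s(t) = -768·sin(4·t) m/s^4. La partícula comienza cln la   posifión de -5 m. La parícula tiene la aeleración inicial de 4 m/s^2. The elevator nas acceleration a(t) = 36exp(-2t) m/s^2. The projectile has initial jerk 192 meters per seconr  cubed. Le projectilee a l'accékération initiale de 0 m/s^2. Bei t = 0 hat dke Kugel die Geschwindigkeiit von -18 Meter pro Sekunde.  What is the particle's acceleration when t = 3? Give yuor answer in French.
Nous devons trouver l'intégrale de notre équation du jerk j(t) = 24 - 72·t 1 fois. En intégrant le jerk et en utilisant la condition initiale a(0) = 4, nous obtenons a(t) = -36·t^2 + 24·t + 4. En utilisant a(t) = -36·t^2 + 24·t + 4 et en substituant t = 3, nous trouvons a = -248.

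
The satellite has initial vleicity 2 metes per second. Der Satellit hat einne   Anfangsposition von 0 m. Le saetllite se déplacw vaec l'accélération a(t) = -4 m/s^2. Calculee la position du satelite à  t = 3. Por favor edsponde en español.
Necesitamos integrar nuestra ecuación de la aceleración a(t) = -4 2 veces. La antiderivada de la aceleración es la velocidad. Usando v(0) = 2, obtenemos v(t) = 2 - 4·t. La antiderivada de la velocidad es la posición. Usando x(0) = 0, obtenemos x(t) = -2·t^2 + 2·t. De la ecuación de la posición x(t) = -2·t^2 + 2·t, sustituimos t = 3 para obtener x = -12.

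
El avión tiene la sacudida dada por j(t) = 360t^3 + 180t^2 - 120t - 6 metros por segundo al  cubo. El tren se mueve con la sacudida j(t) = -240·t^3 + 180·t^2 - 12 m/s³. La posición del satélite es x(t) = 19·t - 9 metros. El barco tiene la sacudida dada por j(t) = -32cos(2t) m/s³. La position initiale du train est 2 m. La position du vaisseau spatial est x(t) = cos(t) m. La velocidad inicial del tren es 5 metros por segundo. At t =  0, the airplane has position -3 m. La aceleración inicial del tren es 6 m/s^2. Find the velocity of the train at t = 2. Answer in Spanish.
Necesitamos integrar nuestra ecuación de la sacudida j(t) = -240·t^3 + 180·t^2 - 12 2 veces. La integral de la sacudida, con a(0) = 6, da la aceleración: a(t) = -60·t^4 + 60·t^3 - 12·t + 6. La antiderivada de la aceleración es la velocidad. Usando v(0) = 5, obtenemos v(t) = -12·t^5 + 15·t^4 - 6·t^2 + 6·t + 5. Tenemos la velocidad v(t) = -12·t^5 + 15·t^4 - 6·t^2 + 6·t + 5. Sustituyendo t = 2: v(2) = -151.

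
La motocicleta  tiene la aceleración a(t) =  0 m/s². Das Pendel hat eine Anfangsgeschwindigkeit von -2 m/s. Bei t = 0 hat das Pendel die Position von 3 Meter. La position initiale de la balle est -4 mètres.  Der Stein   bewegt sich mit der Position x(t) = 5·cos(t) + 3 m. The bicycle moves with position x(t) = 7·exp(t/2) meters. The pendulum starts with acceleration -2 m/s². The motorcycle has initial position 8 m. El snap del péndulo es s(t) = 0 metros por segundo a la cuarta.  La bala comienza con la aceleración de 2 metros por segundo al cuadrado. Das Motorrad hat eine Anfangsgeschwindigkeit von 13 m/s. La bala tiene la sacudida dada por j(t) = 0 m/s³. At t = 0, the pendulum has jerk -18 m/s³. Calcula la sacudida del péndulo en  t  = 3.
Necesitamos integrar nuestra ecuación del snap s(t) = 0 1 vez. Tomando ∫s(t)dt y aplicando j(0) = -18, encontramos j(t) = -18. De la ecuación de la sacudida j(t) = -18, sustituimos t = 3 para obtener j = -18.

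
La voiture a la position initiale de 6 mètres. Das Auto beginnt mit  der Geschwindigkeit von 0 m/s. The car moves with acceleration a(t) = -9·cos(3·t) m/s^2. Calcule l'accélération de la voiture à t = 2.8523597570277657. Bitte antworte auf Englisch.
Using a(t) = -9·cos(3·t) and substituting t = 2.8523597570277657, we find a = 5.81925416619668.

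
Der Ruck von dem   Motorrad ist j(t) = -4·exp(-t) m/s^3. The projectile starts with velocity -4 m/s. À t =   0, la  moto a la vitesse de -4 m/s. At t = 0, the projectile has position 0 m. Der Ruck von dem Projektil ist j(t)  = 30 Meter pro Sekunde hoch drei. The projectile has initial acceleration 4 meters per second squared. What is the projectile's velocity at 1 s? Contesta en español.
Partiendo de la sacudida j(t) = 30, tomamos 2 integrales. Integrando la sacudida y usando la condición inicial a(0) = 4, obtenemos a(t) = 30·t + 4. La integral de la aceleración, con v(0) = -4, da la velocidad: v(t) = 15·t^2 + 4·t - 4. De la ecuación de la velocidad v(t) = 15·t^2 + 4·t - 4, sustituimos t = 1 para obtener v = 15.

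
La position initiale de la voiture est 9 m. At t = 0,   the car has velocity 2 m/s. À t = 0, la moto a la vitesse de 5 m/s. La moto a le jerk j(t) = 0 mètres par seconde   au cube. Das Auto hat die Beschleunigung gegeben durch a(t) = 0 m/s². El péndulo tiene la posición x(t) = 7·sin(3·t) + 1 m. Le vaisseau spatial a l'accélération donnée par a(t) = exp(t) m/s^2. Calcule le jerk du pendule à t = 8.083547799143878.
En partant de la position x(t) = 7·sin(3·t) + 1, nous prenons 3 dérivées. En dérivant la position, nous obtenons la vitesse: v(t) = 21·cos(3·t). La dérivée de la vitesse donne l'accélération: a(t) = -63·sin(3·t). La dérivée de l'accélération donne le jerk: j(t) = -189·cos(3·t). Nous avons le jerk j(t) = -189·cos(3·t). En substituant t = 8.083547799143878: j(8.083547799143878) = -120.115711151039.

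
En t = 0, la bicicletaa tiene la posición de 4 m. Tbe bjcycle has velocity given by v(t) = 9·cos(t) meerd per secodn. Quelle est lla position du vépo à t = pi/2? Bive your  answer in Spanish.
Para resolver esto, necesitamos tomar 1 integral de nuestra ecuación de la velocidad v(t) = 9·cos(t). Tomando ∫v(t)dt y aplicando x(0) = 4, encontramos x(t) = 9·sin(t) + 4. Tenemos la posición x(t) = 9·sin(t) + 4. Sustituyendo t = pi/2: x(pi/2) = 13.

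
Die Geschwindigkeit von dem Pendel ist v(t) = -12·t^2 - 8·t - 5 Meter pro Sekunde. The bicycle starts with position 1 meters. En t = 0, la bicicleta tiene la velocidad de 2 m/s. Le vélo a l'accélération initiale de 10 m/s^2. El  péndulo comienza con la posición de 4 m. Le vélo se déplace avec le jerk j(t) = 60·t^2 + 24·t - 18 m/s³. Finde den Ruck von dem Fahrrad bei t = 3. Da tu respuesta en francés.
Nous avons le jerk j(t) = 60·t^2 + 24·t - 18. En substituant t = 3: j(3) = 594.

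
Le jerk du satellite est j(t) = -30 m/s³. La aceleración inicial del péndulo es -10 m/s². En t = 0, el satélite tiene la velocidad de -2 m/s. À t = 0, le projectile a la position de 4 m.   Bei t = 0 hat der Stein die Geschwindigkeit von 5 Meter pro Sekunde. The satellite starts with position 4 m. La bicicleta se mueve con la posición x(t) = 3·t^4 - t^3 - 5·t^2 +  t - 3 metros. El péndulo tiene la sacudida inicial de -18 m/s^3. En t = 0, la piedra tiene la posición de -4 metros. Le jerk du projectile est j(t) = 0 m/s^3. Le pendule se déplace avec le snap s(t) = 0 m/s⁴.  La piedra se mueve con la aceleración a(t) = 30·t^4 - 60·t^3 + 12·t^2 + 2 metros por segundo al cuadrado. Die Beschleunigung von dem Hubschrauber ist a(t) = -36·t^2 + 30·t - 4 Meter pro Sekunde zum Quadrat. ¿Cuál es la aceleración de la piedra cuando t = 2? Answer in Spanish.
Tenemos la aceleración a(t) = 30·t^4 - 60·t^3 + 12·t^2 + 2. Sustituyendo t = 2: a(2) = 50.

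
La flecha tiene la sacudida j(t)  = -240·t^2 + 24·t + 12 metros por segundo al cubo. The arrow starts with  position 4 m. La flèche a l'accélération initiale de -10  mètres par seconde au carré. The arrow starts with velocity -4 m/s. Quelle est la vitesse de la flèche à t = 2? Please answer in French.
Nous devons intégrer notre équation du jerk j(t) = -240·t^2 + 24·t + 12 2 fois. En prenant ∫j(t)dt et en appliquant a(0) = -10, nous trouvons a(t) = -80·t^3 + 12·t^2 + 12·t - 10. En prenant ∫a(t)dt et en appliquant v(0) = -4, nous trouvons v(t) = -20·t^4 + 4·t^3 + 6·t^2 - 10·t - 4. De l'équation de la vitesse v(t) = -20·t^4 + 4·t^3 + 6·t^2 - 10·t - 4, nous substituons t = 2 pour obtenir v = -288.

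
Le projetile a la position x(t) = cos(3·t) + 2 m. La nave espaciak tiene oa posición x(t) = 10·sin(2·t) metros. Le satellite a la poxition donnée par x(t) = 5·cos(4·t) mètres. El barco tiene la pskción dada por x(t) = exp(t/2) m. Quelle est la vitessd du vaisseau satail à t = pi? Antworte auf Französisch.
Nous devons dériver notre équation de la position x(t) = 10·sin(2·t) 1 fois. La dérivée de la position donne la vitesse: v(t) = 20·cos(2·t). De l'équation de la vitesse v(t) = 20·cos(2·t), nous substituons t = pi pour obtenir v = 20.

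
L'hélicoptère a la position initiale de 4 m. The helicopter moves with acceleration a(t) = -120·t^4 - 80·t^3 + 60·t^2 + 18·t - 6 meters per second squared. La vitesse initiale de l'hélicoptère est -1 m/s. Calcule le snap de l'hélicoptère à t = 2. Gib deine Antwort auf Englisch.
To solve this, we need to take 2 derivatives of our acceleration equation a(t) = -120·t^4 - 80·t^3 + 60·t^2 + 18·t - 6. Taking d/dt of a(t), we find j(t) = -480·t^3 - 240·t^2 + 120·t + 18. Differentiating jerk, we get snap: s(t) = -1440·t^2 - 480·t + 120. From the given snap equation s(t) = -1440·t^2 - 480·t + 120, we substitute t = 2 to get s = -6600.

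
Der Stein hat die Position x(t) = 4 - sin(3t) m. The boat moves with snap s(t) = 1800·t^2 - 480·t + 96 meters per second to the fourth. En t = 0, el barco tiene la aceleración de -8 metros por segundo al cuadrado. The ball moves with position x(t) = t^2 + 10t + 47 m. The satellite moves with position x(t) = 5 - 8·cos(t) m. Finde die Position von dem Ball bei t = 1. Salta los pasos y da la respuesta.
Bei t = 1, x = 58.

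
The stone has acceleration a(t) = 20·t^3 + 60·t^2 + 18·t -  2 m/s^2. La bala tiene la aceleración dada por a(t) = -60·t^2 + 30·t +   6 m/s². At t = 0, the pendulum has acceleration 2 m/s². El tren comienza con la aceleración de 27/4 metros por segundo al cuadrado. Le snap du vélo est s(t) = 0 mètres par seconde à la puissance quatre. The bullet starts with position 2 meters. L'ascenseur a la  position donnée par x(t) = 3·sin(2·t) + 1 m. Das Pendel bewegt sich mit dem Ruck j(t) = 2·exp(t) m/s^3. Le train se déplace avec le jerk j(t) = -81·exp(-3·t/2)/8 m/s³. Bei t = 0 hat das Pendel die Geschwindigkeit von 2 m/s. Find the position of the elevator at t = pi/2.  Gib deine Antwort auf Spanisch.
De la ecuación de la posición x(t) = 3·sin(2·t) + 1, sustituimos t = pi/2 para obtener x = 1.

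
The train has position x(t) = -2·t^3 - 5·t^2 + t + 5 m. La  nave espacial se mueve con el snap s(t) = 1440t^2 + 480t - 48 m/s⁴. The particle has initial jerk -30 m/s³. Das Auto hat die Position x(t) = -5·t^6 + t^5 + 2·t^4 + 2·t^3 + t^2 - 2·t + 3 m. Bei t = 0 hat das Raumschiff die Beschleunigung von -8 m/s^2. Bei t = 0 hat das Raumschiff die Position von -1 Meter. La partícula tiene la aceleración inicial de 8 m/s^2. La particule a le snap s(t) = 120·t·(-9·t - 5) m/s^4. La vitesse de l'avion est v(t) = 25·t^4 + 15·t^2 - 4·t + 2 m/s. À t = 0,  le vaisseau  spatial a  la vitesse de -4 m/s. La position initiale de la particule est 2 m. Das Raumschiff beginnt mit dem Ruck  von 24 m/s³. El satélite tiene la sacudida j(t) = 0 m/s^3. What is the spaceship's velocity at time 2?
To solve this, we need to take 3 integrals of our snap equation s(t) = 1440·t^2 + 480·t - 48. The integral of snap, with j(0) = 24, gives jerk: j(t) = 480·t^3 + 240·t^2 - 48·t + 24. Finding the antiderivative of j(t) and using a(0) = -8: a(t) = 120·t^4 + 80·t^3 - 24·t^2 + 24·t - 8. The antiderivative of acceleration, with v(0) = -4, gives velocity: v(t) = 24·t^5 + 20·t^4 - 8·t^3 + 12·t^2 - 8·t - 4. We have velocity v(t) = 24·t^5 + 20·t^4 - 8·t^3 + 12·t^2 - 8·t - 4. Substituting t = 2: v(2) = 1052.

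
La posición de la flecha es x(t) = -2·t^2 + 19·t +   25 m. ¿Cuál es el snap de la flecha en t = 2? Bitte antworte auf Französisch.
Nous devons dériver notre équation de la position x(t) = -2·t^2 + 19·t + 25 4 fois. La dérivée de la position donne la vitesse: v(t) = 19 - 4·t. En prenant d/dt de v(t), nous trouvons a(t) = -4. La dérivée de l'accélération donne le jerk: j(t) = 0. En dérivant le jerk, nous obtenons le snap: s(t) = 0. Nous avons le snap s(t) = 0. En substituant t = 2: s(2) = 0.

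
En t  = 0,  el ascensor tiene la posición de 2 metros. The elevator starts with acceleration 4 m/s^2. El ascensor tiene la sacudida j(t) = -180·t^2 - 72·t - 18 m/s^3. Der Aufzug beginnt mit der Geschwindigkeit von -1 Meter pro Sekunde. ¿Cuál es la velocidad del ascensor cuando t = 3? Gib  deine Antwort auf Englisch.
We need to integrate our jerk equation j(t) = -180·t^2 - 72·t - 18 2 times. Finding the integral of j(t) and using a(0) = 4: a(t) = -60·t^3 - 36·t^2 - 18·t + 4. Finding the integral of a(t) and using v(0) = -1: v(t) = -15·t^4 - 12·t^3 - 9·t^2 + 4·t - 1. Using v(t) = -15·t^4 - 12·t^3 - 9·t^2 + 4·t - 1 and substituting t = 3, we find v = -1609.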